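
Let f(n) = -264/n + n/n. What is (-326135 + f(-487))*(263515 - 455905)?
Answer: 30556725375660/487 ≈ 6.2745e+10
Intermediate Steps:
f(n) = 1 - 264/n (f(n) = -264/n + 1 = 1 - 264/n)
(-326135 + f(-487))*(263515 - 455905) = (-326135 + (-264 - 487)/(-487))*(263515 - 455905) = (-326135 - 1/487*(-751))*(-192390) = (-326135 + 751/487)*(-192390) = -158826994/487*(-192390) = 30556725375660/487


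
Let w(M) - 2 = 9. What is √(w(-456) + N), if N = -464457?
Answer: I*√464446 ≈ 681.5*I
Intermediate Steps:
w(M) = 11 (w(M) = 2 + 9 = 11)
√(w(-456) + N) = √(11 - 464457) = √(-464446) = I*√464446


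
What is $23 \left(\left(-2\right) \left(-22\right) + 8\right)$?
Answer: $1196$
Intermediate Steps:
$23 \left(\left(-2\right) \left(-22\right) + 8\right) = 23 \left(44 + 8\right) = 23 \cdot 52 = 1196$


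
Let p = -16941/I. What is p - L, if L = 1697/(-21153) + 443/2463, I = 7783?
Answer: -307675151581/135164348979 ≈ -2.2763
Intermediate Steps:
L = 1730356/17366613 (L = 1697*(-1/21153) + 443*(1/2463) = -1697/21153 + 443/2463 = 1730356/17366613 ≈ 0.099637)
p = -16941/7783 ≈ -2.1767
p - L = -16941/7783 - 1*1730356/17366613 = -16941/7783 - 1730356/17366613 = -307675151581/135164348979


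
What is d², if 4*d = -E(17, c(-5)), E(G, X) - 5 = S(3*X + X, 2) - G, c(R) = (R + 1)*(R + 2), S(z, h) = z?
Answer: 81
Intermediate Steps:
c(R) = (1 + R)*(2 + R)
E(G, X) = 5 - G + 4*X (E(G, X) = 5 + ((3*X + X) - G) = 5 + (4*X - G) = 5 + (-G + 4*X) = 5 - G + 4*X)
d = -9 (d = (-(5 - 1*17 + 4*(2 + (-5)² + 3*(-5))))/4 = (-(5 - 17 + 4*(2 + 25 - 15)))/4 = (-(5 - 17 + 4*12))/4 = (-(5 - 17 + 48))/4 = (-1*36)/4 = (¼)*(-36) = -9)
d² = (-9)² = 81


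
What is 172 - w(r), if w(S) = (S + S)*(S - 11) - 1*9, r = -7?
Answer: -71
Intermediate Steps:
w(S) = -9 + 2*S*(-11 + S) (w(S) = (2*S)*(-11 + S) - 9 = 2*S*(-11 + S) - 9 = -9 + 2*S*(-11 + S))
172 - w(r) = 172 - (-9 - 22*(-7) + 2*(-7)²) = 172 - (-9 + 154 + 2*49) = 172 - (-9 + 154 + 98) = 172 - 1*243 = 172 - 243 = -71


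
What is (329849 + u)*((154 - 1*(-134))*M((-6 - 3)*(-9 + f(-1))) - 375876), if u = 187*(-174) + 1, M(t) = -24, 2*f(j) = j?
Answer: -113807465856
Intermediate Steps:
f(j) = j/2
u = -32537 (u = -32538 + 1 = -32537)
(329849 + u)*((154 - 1*(-134))*M((-6 - 3)*(-9 + f(-1))) - 375876) = (329849 - 32537)*((154 - 1*(-134))*(-24) - 375876) = 297312*((154 + 134)*(-24) - 375876) = 297312*(288*(-24) - 375876) = 297312*(-6912 - 375876) = 297312*(-382788) = -113807465856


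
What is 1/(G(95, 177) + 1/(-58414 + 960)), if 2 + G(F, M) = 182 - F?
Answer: 57454/4883589 ≈ 0.011765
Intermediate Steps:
G(F, M) = 180 - F (G(F, M) = -2 + (182 - F) = 180 - F)
1/(G(95, 177) + 1/(-58414 + 960)) = 1/((180 - 1*95) + 1/(-58414 + 960)) = 1/((180 - 95) + 1/(-57454)) = 1/(85 - 1/57454) = 1/(4883589/57454) = 57454/4883589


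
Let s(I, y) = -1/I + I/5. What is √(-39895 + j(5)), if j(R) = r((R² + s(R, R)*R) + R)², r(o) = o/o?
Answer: I*√39894 ≈ 199.73*I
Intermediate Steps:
s(I, y) = -1/I + I/5 (s(I, y) = -1/I + I*(⅕) = -1/I + I/5)
r(o) = 1
j(R) = 1 (j(R) = 1² = 1)
√(-39895 + j(5)) = √(-39895 + 1) = √(-39894) = I*√39894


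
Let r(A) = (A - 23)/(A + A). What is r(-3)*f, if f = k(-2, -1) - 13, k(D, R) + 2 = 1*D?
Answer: -221/3 ≈ -73.667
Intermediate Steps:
r(A) = (-23 + A)/(2*A) (r(A) = (-23 + A)/((2*A)) = (-23 + A)*(1/(2*A)) = (-23 + A)/(2*A))
k(D, R) = -2 + D (k(D, R) = -2 + 1*D = -2 + D)
f = -17 (f = (-2 - 2) - 13 = -4 - 13 = -17)
r(-3)*f = ((½)*(-23 - 3)/(-3))*(-17) = ((½)*(-⅓)*(-26))*(-17) = (13/3)*(-17) = -221/3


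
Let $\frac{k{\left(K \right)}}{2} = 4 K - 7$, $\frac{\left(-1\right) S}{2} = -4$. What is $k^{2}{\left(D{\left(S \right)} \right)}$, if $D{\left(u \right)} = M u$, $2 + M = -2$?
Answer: $72900$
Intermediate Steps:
$S = 8$ ($S = \left(-2\right) \left(-4\right) = 8$)
$M = -4$ ($M = -2 - 2 = -4$)
$D{\left(u \right)} = - 4 u$
$k{\left(K \right)} = -14 + 8 K$ ($k{\left(K \right)} = 2 \left(4 K - 7\right) = 2 \left(-7 + 4 K\right) = -14 + 8 K$)
$k^{2}{\left(D{\left(S \right)} \right)} = \left(-14 + 8 \left(\left(-4\right) 8\right)\right)^{2} = \left(-14 + 8 \left(-32\right)\right)^{2} = \left(-14 - 256\right)^{2} = \left(-270\right)^{2} = 72900$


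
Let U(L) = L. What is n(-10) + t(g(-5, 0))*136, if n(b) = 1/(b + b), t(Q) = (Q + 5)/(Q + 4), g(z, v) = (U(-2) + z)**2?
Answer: 146827/1060 ≈ 138.52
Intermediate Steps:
g(z, v) = (-2 + z)**2
t(Q) = (5 + Q)/(4 + Q)
n(b) = 1/(2*b)
n(-10) + t(g(-5, 0))*136 = (1/2)/(-10) + ((5 + (-2 - 5)**2)/(4 + (-2 - 5)**2))*136 = (1/2)*(-1/10) + ((5 + (-7)**2)/(4 + (-7)**2))*136 = -1/20 + ((5 + 49)/(4 + 49))*136 = -1/20 + (54/53)*136 = -1/20 + 7344/53 = 146827/1060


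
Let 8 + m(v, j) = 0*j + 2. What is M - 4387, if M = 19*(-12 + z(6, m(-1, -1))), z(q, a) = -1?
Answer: -4634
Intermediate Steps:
m(v, j) = -6 (m(v, j) = -8 + (0*j + 2) = -8 + (0 + 2) = -8 + 2 = -6)
M = -247 (M = 19*(-12 - 1) = 19*(-13) = -247)
M - 4387 = -247 - 4387 = -4634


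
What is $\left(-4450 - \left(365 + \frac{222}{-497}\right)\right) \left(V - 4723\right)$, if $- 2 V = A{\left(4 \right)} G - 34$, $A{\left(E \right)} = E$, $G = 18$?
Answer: $\frac{11346814086}{497} \approx 2.2831 \cdot 10^{7}$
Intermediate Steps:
$V = -19$ ($V = - \frac{4 \cdot 18 - 34}{2} = - \frac{72 - 34}{2} = \left(- \frac{1}{2}\right) 38 = -19$)
$\left(-4450 - \left(365 + \frac{222}{-497}\right)\right) \left(V - 4723\right) = \left(-4450 - \left(365 + \frac{222}{-497}\right)\right) \left(-19 - 4723\right) = \left(-4450 - \left(365 + 222 \left(- \frac{1}{497}\right)\right)\right) \left(-4742\right) = \left(-4450 - \frac{181183}{497}\right) \left(-4742\right) = \left(- \frac{2392833}{497}\right) \left(-4742\right) = \frac{11346814086}{497}$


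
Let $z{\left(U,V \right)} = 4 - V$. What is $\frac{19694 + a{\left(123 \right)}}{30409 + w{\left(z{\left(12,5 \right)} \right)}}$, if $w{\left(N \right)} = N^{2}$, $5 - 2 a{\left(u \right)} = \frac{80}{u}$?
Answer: $\frac{4845259}{7480860} \approx 0.64769$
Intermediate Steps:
$a{\left(u \right)} = \frac{5}{2} - \frac{40}{u}$ ($a{\left(u \right)} = \frac{5}{2} - \frac{80 \frac{1}{u}}{2} = \frac{5}{2} - \frac{40}{u}$)
$\frac{19694 + a{\left(123 \right)}}{30409 + w{\left(z{\left(12,5 \right)} \right)}} = \frac{19694 + \left(\frac{5}{2} - \frac{40}{123}\right)}{30409 + \left(4 - 5\right)^{2}} = \frac{19694 + \left(\frac{5}{2} - \frac{40}{123}\right)}{30409 + \left(-1\right)^{2}} = \frac{19694 + \frac{535}{246}}{30409 + 1} = \frac{4845259}{246 \cdot 30410} = \frac{4845259}{246} \cdot \frac{1}{30410} = \frac{4845259}{7480860}$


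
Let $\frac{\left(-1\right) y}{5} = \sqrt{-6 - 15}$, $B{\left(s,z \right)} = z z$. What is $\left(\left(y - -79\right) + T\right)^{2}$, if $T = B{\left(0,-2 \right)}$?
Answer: $6364 - 830 i \sqrt{21} \approx 6364.0 - 3803.5 i$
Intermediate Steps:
$B{\left(s,z \right)} = z^{2}$
$T = 4$ ($T = \left(-2\right)^{2} = 4$)
$y = - 5 i \sqrt{21}$ ($y = - 5 \sqrt{-6 - 15} = - 5 \sqrt{-21} = - 5 i \sqrt{21} \approx - 22.913 i$)
$\left(\left(y - -79\right) + T\right)^{2} = \left(\left(- 5 i \sqrt{21} - -79\right) + 4\right)^{2} = \left(\left(- 5 i \sqrt{21} + 79\right) + 4\right)^{2} = \left(\left(79 - 5 i \sqrt{21}\right) + 4\right)^{2} = \left(83 - 5 i \sqrt{21}\right)^{2}$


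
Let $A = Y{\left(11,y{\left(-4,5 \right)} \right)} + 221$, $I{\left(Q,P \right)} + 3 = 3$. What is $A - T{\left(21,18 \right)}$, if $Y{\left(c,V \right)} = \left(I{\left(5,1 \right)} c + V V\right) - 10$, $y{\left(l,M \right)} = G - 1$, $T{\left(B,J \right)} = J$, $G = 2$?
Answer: $194$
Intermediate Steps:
$I{\left(Q,P \right)} = 0$ ($I{\left(Q,P \right)} = -3 + 3 = 0$)
$y{\left(l,M \right)} = 1$ ($y{\left(l,M \right)} = 2 - 1 = 1$)
$Y{\left(c,V \right)} = -10 + V^{2}$ ($Y{\left(c,V \right)} = \left(0 c + V V\right) - 10 = \left(0 + V^{2}\right) - 10 = V^{2} - 10 = -10 + V^{2}$)
$A = 212$ ($A = \left(-10 + 1^{2}\right) + 221 = \left(-10 + 1\right) + 221 = -9 + 221 = 212$)
$A - T{\left(21,18 \right)} = 212 - 18 = 194$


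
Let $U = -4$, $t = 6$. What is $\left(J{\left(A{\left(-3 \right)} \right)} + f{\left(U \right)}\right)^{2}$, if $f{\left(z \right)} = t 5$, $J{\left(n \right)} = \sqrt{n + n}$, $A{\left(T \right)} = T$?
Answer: $\left(30 + i \sqrt{6}\right)^{2} \approx 894.0 + 146.97 i$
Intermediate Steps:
$J{\left(n \right)} = \sqrt{2} \sqrt{n}$ ($J{\left(n \right)} = \sqrt{2 n} = \sqrt{2} \sqrt{n}$)
$f{\left(z \right)} = 30$ ($f{\left(z \right)} = 6 \cdot 5 = 30$)
$\left(J{\left(A{\left(-3 \right)} \right)} + f{\left(U \right)}\right)^{2} = \left(\sqrt{2} \sqrt{-3} + 30\right)^{2} = \left(\sqrt{2} i \sqrt{3} + 30\right)^{2} = \left(i \sqrt{6} + 30\right)^{2} = \left(30 + i \sqrt{6}\right)^{2}$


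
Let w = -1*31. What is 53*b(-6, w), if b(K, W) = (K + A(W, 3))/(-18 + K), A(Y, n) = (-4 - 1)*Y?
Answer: -7897/24 ≈ -329.04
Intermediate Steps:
A(Y, n) = -5*Y
w = -31
b(K, W) = (K - 5*W)/(-18 + K)
53*b(-6, w) = 53*((-6 - 5*(-31))/(-18 - 6)) = 53*((-6 + 155)/(-24)) = 53*(-1/24*149) = 53*(-149/24) = -7897/24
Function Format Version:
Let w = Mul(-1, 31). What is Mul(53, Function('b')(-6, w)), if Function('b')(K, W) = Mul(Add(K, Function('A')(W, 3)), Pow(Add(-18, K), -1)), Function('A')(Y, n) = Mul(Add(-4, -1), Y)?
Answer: Rational(-7897, 24) ≈ -329.04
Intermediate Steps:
Function('A')(Y, n) = Mul(-5, Y)
w = -31
Function('b')(K, W) = Mul(Pow(Add(-18, K), -1), Add(K, Mul(-5, W))) (Function('b')(K, W) = Mul(Add(K, Mul(-5, W)), Pow(Add(-18, K), -1)) = Mul(Pow(Add(-18, K), -1), Add(K, Mul(-5, W))))
Mul(53, Function('b')(-6, w)) = Mul(53, Mul(Pow(Add(-18, -6), -1), Add(-6, Mul(-5, -31)))) = Mul(53, Mul(Pow(-24, -1), Add(-6, 155))) = Mul(53, Mul(Rational(-1, 24), 149)) = Mul(53, Rational(-149, 24)) = Rational(-7897, 24)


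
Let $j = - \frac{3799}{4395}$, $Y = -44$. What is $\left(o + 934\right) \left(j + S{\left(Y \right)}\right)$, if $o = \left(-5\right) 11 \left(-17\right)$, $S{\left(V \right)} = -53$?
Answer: $- \frac{147485282}{1465} \approx -1.0067 \cdot 10^{5}$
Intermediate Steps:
$o = 935$ ($o = \left(-55\right) \left(-17\right) = 935$)
$j = - \frac{3799}{4395}$ ($j = \left(-3799\right) \frac{1}{4395} = - \frac{3799}{4395} \approx -0.86439$)
$\left(o + 934\right) \left(j + S{\left(Y \right)}\right) = \left(935 + 934\right) \left(- \frac{3799}{4395} - 53\right) = 1869 \left(- \frac{236734}{4395}\right) = - \frac{147485282}{1465}$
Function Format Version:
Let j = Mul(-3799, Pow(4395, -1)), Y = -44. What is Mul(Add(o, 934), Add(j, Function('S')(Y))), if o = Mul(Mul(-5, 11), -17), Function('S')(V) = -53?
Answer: Rational(-147485282, 1465) ≈ -1.0067e+5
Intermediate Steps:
o = 935 (o = Mul(-55, -17) = 935)
j = Rational(-3799, 4395) (j = Mul(-3799, Rational(1, 4395)) = Rational(-3799, 4395) ≈ -0.86439)
Mul(Add(o, 934), Add(j, Function('S')(Y))) = Mul(Add(935, 934), Add(Rational(-3799, 4395), -53)) = Mul(1869, Rational(-236734, 4395)) = Rational(-147485282, 1465)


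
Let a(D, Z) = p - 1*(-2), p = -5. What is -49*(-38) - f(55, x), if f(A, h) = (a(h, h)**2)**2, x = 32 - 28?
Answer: 1781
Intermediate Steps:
a(D, Z) = -3 (a(D, Z) = -5 - 1*(-2) = -5 + 2 = -3)
x = 4
f(A, h) = 81 (f(A, h) = ((-3)**2)**2 = 9**2 = 81)
-49*(-38) - f(55, x) = -49*(-38) - 1*81 = 1862 - 81 = 1781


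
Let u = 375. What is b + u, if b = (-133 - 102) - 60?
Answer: 80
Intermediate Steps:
b = -295 (b = -235 - 60 = -295)
b + u = -295 + 375 = 80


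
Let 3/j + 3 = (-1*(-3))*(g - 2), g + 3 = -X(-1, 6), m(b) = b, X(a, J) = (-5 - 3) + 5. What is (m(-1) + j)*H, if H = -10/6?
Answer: 20/9 ≈ 2.2222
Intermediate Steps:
H = -5/3 (H = -10*⅙ = -5/3 ≈ -1.6667)
X(a, J) = -3 (X(a, J) = -8 + 5 = -3)
g = 0 (g = -3 - 1*(-3) = -3 + 3 = 0)
j = -⅓ (j = 3/(-3 + (-1*(-3))*(0 - 2)) = 3/(-3 + 3*(-2)) = 3/(-3 - 6) = 3/(-9) = 3*(-⅑) = -⅓ ≈ -0.33333)
(m(-1) + j)*H = (-1 - ⅓)*(-5/3) = -4/3*(-5/3) = 20/9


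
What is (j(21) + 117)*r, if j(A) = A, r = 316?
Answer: 43608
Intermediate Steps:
(j(21) + 117)*r = (21 + 117)*316 = 138*316 = 43608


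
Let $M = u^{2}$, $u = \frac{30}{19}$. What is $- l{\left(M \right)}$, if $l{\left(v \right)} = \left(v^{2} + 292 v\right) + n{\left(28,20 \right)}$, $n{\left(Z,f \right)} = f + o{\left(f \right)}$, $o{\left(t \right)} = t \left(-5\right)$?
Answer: $- \frac{85255120}{130321} \approx -654.19$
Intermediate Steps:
$o{\left(t \right)} = - 5 t$
$n{\left(Z,f \right)} = - 4 f$ ($n{\left(Z,f \right)} = f - 5 f = - 4 f$)
$u = \frac{30}{19}$ ($u = 30 \cdot \frac{1}{19} = \frac{30}{19} \approx 1.5789$)
$M = \frac{900}{361}$ ($M = \left(\frac{30}{19}\right)^{2} = \frac{900}{361} \approx 2.4931$)
$l{\left(v \right)} = -80 + v^{2} + 292 v$ ($l{\left(v \right)} = \left(v^{2} + 292 v\right) - 80 = -80 + v^{2} + 292 v$)
$- l{\left(M \right)} = - (-80 + \left(\frac{900}{361}\right)^{2} + 292 \cdot \frac{900}{361}) = - (-80 + \frac{810000}{130321} + \frac{262800}{361}) = \left(-1\right) \frac{85255120}{130321} = - \frac{85255120}{130321}$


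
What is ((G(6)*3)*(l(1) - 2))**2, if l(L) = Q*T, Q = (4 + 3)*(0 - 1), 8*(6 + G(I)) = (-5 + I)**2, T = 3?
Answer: 10517049/64 ≈ 1.6433e+5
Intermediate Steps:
G(I) = -6 + (-5 + I)**2/8
Q = -7 (Q = 7*(-1) = -7)
l(L) = -21 (l(L) = -7*3 = -21)
((G(6)*3)*(l(1) - 2))**2 = (((-6 + (-5 + 6)**2/8)*3)*(-21 - 2))**2 = (((-6 + (1/8)*1**2)*3)*(-23))**2 = (((-6 + (1/8)*1)*3)*(-23))**2 = (((-6 + 1/8)*3)*(-23))**2 = (-47/8*3*(-23))**2 = (-141/8*(-23))**2 = (3243/8)**2 = 10517049/64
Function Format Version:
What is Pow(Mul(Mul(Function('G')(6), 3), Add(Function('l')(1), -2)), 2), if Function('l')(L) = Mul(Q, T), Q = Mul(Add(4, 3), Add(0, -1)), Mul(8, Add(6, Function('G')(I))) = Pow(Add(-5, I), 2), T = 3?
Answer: Rational(10517049, 64) ≈ 1.6433e+5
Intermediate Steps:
Function('G')(I) = Add(-6, Mul(Rational(1, 8), Pow(Add(-5, I), 2)))
Q = -7 (Q = Mul(7, -1) = -7)
Function('l')(L) = -21 (Function('l')(L) = Mul(-7, 3) = -21)
Pow(Mul(Mul(Function('G')(6), 3), Add(Function('l')(1), -2)), 2) = Pow(Mul(Mul(Add(-6, Mul(Rational(1, 8), Pow(Add(-5, 6), 2))), 3), Add(-21, -2)), 2) = Pow(Mul(Mul(Add(-6, Mul(Rational(1, 8), Pow(1, 2))), 3), -23), 2) = Pow(Mul(Mul(Add(-6, Mul(Rational(1, 8), 1)), 3), -23), 2) = Pow(Mul(Mul(Add(-6, Rational(1, 8)), 3), -23), 2) = Pow(Mul(Mul(Rational(-47, 8), 3), -23), 2) = Pow(Mul(Rational(-141, 8), -23), 2) = Pow(Rational(3243, 8), 2) = Rational(10517049, 64)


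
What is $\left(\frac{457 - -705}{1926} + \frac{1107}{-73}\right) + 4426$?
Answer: $\frac{310119746}{70299} \approx 4411.4$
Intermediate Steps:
$\left(\frac{457 - -705}{1926} + \frac{1107}{-73}\right) + 4426 = \left(\left(457 + 705\right) \frac{1}{1926} + 1107 \left(- \frac{1}{73}\right)\right) + 4426 = \left(1162 \cdot \frac{1}{1926} - \frac{1107}{73}\right) + 4426 = \left(\frac{581}{963} - \frac{1107}{73}\right) + 4426 = - \frac{1023628}{70299} + 4426 = \frac{310119746}{70299}$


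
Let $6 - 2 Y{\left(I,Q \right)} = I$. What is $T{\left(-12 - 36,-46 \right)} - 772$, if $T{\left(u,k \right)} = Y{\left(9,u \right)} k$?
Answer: $-703$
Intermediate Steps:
$Y{\left(I,Q \right)} = 3 - \frac{I}{2}$
$T{\left(u,k \right)} = - \frac{3 k}{2}$ ($T{\left(u,k \right)} = \left(3 - \frac{9}{2}\right) k = - \frac{3 k}{2}$)
$T{\left(-12 - 36,-46 \right)} - 772 = \left(- \frac{3}{2}\right) \left(-46\right) - 772 = 69 - 772 = -703$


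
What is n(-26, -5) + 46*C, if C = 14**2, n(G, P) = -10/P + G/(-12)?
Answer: 54121/6 ≈ 9020.2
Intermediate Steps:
n(G, P) = -10/P - G/12 (n(G, P) = -10/P + G*(-1/12) = -10/P - G/12)
C = 196
n(-26, -5) + 46*C = (-10/(-5) - 1/12*(-26)) + 46*196 = (-10*(-1/5) + 13/6) + 9016 = (2 + 13/6) + 9016 = 25/6 + 9016 = 54121/6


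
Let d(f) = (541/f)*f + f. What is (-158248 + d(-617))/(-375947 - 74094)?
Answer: 158324/450041 ≈ 0.35180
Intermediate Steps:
d(f) = 541 + f
(-158248 + d(-617))/(-375947 - 74094) = (-158248 + (541 - 617))/(-375947 - 74094) = (-158248 - 76)/(-450041) = -158324*(-1/450041) = 158324/450041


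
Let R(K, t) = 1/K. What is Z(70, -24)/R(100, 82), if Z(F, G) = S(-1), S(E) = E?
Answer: -100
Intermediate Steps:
Z(F, G) = -1
Z(70, -24)/R(100, 82) = -1/(1/100) = -1/1/100 = -1*100 = -100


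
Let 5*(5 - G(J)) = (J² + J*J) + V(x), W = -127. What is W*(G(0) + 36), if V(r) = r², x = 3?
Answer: -24892/5 ≈ -4978.4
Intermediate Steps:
G(J) = 16/5 - 2*J²/5 (G(J) = 5 - ((J² + J*J) + 3²)/5 = 5 - ((J² + J²) + 9)/5 = 5 - (2*J² + 9)/5 = 5 - (9 + 2*J²)/5 = 5 + (-9/5 - 2*J²/5) = 16/5 - 2*J²/5)
W*(G(0) + 36) = -127*((16/5 - ⅖*0²) + 36) = -127*((16/5 - ⅖*0) + 36) = -127*((16/5 + 0) + 36) = -127*(16/5 + 36) = -127*196/5 = -24892/5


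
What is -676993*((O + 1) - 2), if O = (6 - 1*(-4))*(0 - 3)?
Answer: 20986783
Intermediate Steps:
O = -30 (O = (6 + 4)*(-3) = 10*(-3) = -30)
-676993*((O + 1) - 2) = -676993*((-30 + 1) - 2) = -676993*(-29 - 2) = -676993*(-31) = 20986783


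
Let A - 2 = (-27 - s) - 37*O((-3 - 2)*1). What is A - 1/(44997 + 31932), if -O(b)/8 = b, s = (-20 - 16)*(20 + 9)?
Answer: -35464270/76929 ≈ -461.00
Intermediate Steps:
s = -1044 (s = -36*29 = -1044)
O(b) = -8*b
A = -461 (A = 2 + ((-27 - 1*(-1044)) - (-296)*(-3 - 2)*1) = 2 + ((-27 + 1044) - (-296)*(-5*1)) = 2 + (1017 - (-296)*(-5)) = 2 + (1017 - 37*40) = 2 + (1017 - 1480) = 2 - 463 = -461)
A - 1/(44997 + 31932) = -461 - 1/(44997 + 31932) = -461 - 1/76929 = -35464270/76929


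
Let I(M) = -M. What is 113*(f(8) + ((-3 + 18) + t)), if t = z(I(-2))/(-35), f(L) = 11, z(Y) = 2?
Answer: 102604/35 ≈ 2931.5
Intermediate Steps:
t = -2/35 (t = 2/(-35) = 2*(-1/35) = -2/35 ≈ -0.057143)
113*(f(8) + ((-3 + 18) + t)) = 113*(11 + ((-3 + 18) - 2/35)) = 113*(11 + (15 - 2/35)) = 113*(11 + 523/35) = 113*(908/35) = 102604/35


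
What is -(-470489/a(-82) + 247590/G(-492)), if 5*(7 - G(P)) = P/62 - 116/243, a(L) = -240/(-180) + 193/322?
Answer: 131221520364396/610563143 ≈ 2.1492e+5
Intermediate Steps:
a(L) = 1867/966 (a(L) = -240*(-1/180) + 193*(1/322) = 4/3 + 193/322 = 1867/966)
G(P) = 8621/1215 - P/310 (G(P) = 7 - (P/62 - 116/243)/5 = 7 - (-116/243 + P/62)/5 = 7 + (116/1215 - P/310) = 8621/1215 - P/310)
-(-470489/a(-82) + 247590/G(-492)) = -(-470489/1867/966 + 247590/(8621/1215 - 1/310*(-492))) = -(-470489*966/1867 + 247590/(8621/1215 + 246/155)) = -(-454492374/1867 + 247590/(327029/37665)) = -(-454492374/1867 + 247590*(37665/327029)) = -(-454492374/1867 + 9325477350/327029) = -1*(-131221520364396/610563143) = 131221520364396/610563143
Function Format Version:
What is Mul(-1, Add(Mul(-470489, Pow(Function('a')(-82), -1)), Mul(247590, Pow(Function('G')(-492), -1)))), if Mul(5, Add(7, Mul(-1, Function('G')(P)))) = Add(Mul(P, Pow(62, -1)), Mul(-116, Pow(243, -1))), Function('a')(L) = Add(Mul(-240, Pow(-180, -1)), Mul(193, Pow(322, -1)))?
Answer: Rational(131221520364396, 610563143) ≈ 2.1492e+5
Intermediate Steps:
Function('a')(L) = Rational(1867, 966) (Function('a')(L) = Add(Mul(-240, Rational(-1, 180)), Mul(193, Rational(1, 322))) = Add(Rational(4, 3), Rational(193, 322)) = Rational(1867, 966))
Function('G')(P) = Add(Rational(8621, 1215), Mul(Rational(-1, 310), P)) (Function('G')(P) = Add(7, Mul(Rational(-1, 5), Add(Mul(P, Pow(62, -1)), Mul(-116, Pow(243, -1))))) = Add(7, Mul(Rational(-1, 5), Add(Mul(P, Rational(1, 62)), Mul(-116, Rational(1, 243))))) = Add(7, Mul(Rational(-1, 5), Add(Mul(Rational(1, 62), P), Rational(-116, 243)))) = Add(7, Mul(Rational(-1, 5), Add(Rational(-116, 243), Mul(Rational(1, 62), P)))) = Add(7, Add(Rational(116, 1215), Mul(Rational(-1, 310), P))) = Add(Rational(8621, 1215), Mul(Rational(-1, 310), P)))
Mul(-1, Add(Mul(-470489, Pow(Function('a')(-82), -1)), Mul(247590, Pow(Function('G')(-492), -1)))) = Mul(-1, Add(Mul(-470489, Pow(Rational(1867, 966), -1)), Mul(247590, Pow(Add(Rational(8621, 1215), Mul(Rational(-1, 310), -492)), -1)))) = Mul(-1, Add(Mul(-470489, Rational(966, 1867)), Mul(247590, Pow(Add(Rational(8621, 1215), Rational(246, 155)), -1)))) = Mul(-1, Add(Rational(-454492374, 1867), Mul(247590, Pow(Rational(327029, 37665), -1)))) = Mul(-1, Add(Rational(-454492374, 1867), Mul(247590, Rational(37665, 327029)))) = Mul(-1, Add(Rational(-454492374, 1867), Rational(9325477350, 327029))) = Mul(-1, Rational(-131221520364396, 610563143)) = Rational(131221520364396, 610563143)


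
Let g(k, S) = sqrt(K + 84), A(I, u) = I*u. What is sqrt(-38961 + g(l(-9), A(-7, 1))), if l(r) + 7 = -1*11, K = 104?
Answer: sqrt(-38961 + 2*sqrt(47)) ≈ 197.35*I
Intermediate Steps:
l(r) = -18 (l(r) = -7 - 1*11 = -7 - 11 = -18)
g(k, S) = 2*sqrt(47) (g(k, S) = sqrt(104 + 84) = sqrt(188) = 2*sqrt(47))
sqrt(-38961 + g(l(-9), A(-7, 1))) = sqrt(-38961 + 2*sqrt(47))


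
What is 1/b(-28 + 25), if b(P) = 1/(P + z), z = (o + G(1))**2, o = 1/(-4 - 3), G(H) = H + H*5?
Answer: 1534/49 ≈ 31.306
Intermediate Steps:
G(H) = 6*H (G(H) = H + 5*H = 6*H)
o = -1/7 (o = 1/(-7) = -1/7 ≈ -0.14286)
z = 1681/49 (z = (-1/7 + 6*1)**2 = (-1/7 + 6)**2 = (41/7)**2 = 1681/49 ≈ 34.306)
b(P) = 1/(1681/49 + P) (b(P) = 1/(P + 1681/49) = 1/(1681/49 + P))
1/b(-28 + 25) = 1/(49/(1681 + 49*(-28 + 25))) = 1/(49/(1681 + 49*(-3))) = 1/(49/(1681 - 147)) = 1/(49/1534) = 1534/49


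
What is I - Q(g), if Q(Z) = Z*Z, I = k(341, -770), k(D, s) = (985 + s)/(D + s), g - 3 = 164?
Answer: -11964596/429 ≈ -27890.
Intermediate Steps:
g = 167 (g = 3 + 164 = 167)
k(D, s) = (985 + s)/(D + s)
I = -215/429 (I = (985 - 770)/(341 - 770) = 215/(-429) = -1/429*215 = -215/429 ≈ -0.50117)
Q(Z) = Z²
I - Q(g) = -215/429 - 1*167² = -215/429 - 1*27889 = -215/429 - 27889 = -11964596/429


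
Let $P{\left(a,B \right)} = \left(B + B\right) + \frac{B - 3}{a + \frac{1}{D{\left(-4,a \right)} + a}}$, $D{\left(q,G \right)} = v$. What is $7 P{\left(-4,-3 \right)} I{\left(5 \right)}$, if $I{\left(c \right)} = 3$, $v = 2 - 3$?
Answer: $-96$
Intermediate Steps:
$v = -1$ ($v = 2 - 3 = -1$)
$D{\left(q,G \right)} = -1$
$P{\left(a,B \right)} = 2 B + \frac{-3 + B}{a + \frac{1}{-1 + a}}$ ($P{\left(a,B \right)} = \left(B + B\right) + \frac{B - 3}{a + \frac{1}{-1 + a}} = 2 B + \frac{-3 + B}{a + \frac{1}{-1 + a}}$)
$7 P{\left(-4,-3 \right)} I{\left(5 \right)} = 7 \frac{3 - 3 - -12 - \left(-3\right) \left(-4\right) + 2 \left(-3\right) \left(-4\right)^{2}}{1 + \left(-4\right)^{2} - -4} \cdot 3 = 7 \frac{3 - 3 + 12 - 12 + 2 \left(-3\right) 16}{1 + 16 + 4} \cdot 3 = 7 \frac{3 - 3 + 12 - 12 - 96}{21} \cdot 3 = 7 \cdot \frac{1}{21} \left(-96\right) 3 = 7 \left(- \frac{32}{7}\right) 3 = \left(-32\right) 3 = -96$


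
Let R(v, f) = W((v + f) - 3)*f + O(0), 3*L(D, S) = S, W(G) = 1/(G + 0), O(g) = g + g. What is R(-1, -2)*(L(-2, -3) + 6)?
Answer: 5/3 ≈ 1.6667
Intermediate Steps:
O(g) = 2*g
W(G) = 1/G
L(D, S) = S/3
R(v, f) = f/(-3 + f + v) (R(v, f) = f/((v + f) - 3) + 2*0 = f/((f + v) - 3) + 0 = f/(-3 + f + v) + 0 = f/(-3 + f + v))
R(-1, -2)*(L(-2, -3) + 6) = (-2/(-3 - 2 - 1))*((⅓)*(-3) + 6) = (-2/(-6))*(-1 + 6) = -2*(-⅙)*5 = (⅓)*5 = 5/3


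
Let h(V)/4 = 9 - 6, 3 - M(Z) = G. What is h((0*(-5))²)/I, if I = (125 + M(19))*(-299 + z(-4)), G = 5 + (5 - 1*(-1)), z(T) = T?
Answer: -4/11817 ≈ -0.00033850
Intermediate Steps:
G = 11 (G = 5 + (5 + 1) = 5 + 6 = 11)
M(Z) = -8 (M(Z) = 3 - 1*11 = 3 - 11 = -8)
h(V) = 12 (h(V) = 4*(9 - 6) = 4*3 = 12)
I = -35451 (I = (125 - 8)*(-299 - 4) = 117*(-303) = -35451)
h((0*(-5))²)/I = 12/(-35451) = 12*(-1/35451) = -4/11817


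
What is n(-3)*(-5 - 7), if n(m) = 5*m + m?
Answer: 216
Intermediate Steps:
n(m) = 6*m
n(-3)*(-5 - 7) = (6*(-3))*(-5 - 7) = -18*(-12) = 216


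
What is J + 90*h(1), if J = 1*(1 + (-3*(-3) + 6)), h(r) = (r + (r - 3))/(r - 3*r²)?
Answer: 61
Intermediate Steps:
h(r) = (-3 + 2*r)/(r - 3*r²) (h(r) = (r + (-3 + r))/(r - 3*r²) = (-3 + 2*r)/(r - 3*r²))
J = 16 (J = 1*(1 + (9 + 6)) = 1*(1 + 15) = 1*16 = 16)
J + 90*h(1) = 16 + 90*((3 - 2*1)/(1*(-1 + 3*1))) = 16 + 90*(1*(3 - 2)/(-1 + 3)) = 16 + 90*(1*1/2) = 16 + 90*(1*(½)*1) = 16 + 90*(½) = 16 + 45 = 61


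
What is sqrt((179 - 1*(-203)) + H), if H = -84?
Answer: sqrt(298) ≈ 17.263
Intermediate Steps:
sqrt((179 - 1*(-203)) + H) = sqrt((179 - 1*(-203)) - 84) = sqrt((179 + 203) - 84) = sqrt(382 - 84) = sqrt(298)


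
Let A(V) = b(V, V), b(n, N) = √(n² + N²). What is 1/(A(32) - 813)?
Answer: -813/658921 - 32*√2/658921 ≈ -0.0013025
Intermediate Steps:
b(n, N) = √(N² + n²)
A(V) = √2*√(V²) (A(V) = √(V² + V²) = √(2*V²) = √2*√(V²))
1/(A(32) - 813) = 1/(√2*√(32²) - 813) = 1/(√2*√1024 - 813) = 1/(√2*32 - 813) = 1/(32*√2 - 813) = 1/(-813 + 32*√2)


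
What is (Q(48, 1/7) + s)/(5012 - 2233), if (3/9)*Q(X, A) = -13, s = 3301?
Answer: 466/397 ≈ 1.1738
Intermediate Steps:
Q(X, A) = -39 (Q(X, A) = 3*(-13) = -39)
(Q(48, 1/7) + s)/(5012 - 2233) = (-39 + 3301)/(5012 - 2233) = 3262/2779 = 3262*(1/2779) = 466/397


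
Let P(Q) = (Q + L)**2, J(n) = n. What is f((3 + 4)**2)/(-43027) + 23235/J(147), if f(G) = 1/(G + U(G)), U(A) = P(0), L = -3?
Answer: 19328158621/122282734 ≈ 158.06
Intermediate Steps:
P(Q) = (-3 + Q)**2 (P(Q) = (Q - 3)**2 = (-3 + Q)**2)
U(A) = 9 (U(A) = (-3 + 0)**2 = (-3)**2 = 9)
f(G) = 1/(9 + G) (f(G) = 1/(G + 9) = 1/(9 + G))
f((3 + 4)**2)/(-43027) + 23235/J(147) = 1/((9 + (3 + 4)**2)*(-43027)) + 23235/147 = -1/43027/(9 + 7**2) + 23235*(1/147) = -1/43027/(9 + 49) + 7745/49 = -1/43027/58 + 7745/49 = (1/58)*(-1/43027) + 7745/49 = -1/2495566 + 7745/49 = 19328158621/122282734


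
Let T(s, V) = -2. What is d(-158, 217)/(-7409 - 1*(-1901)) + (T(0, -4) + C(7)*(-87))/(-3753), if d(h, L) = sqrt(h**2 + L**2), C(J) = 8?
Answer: 698/3753 - sqrt(72053)/5508 ≈ 0.13725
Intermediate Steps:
d(h, L) = sqrt(L**2 + h**2)
d(-158, 217)/(-7409 - 1*(-1901)) + (T(0, -4) + C(7)*(-87))/(-3753) = sqrt(217**2 + (-158)**2)/(-7409 - 1*(-1901)) + (-2 + 8*(-87))/(-3753) = sqrt(47089 + 24964)/(-7409 + 1901) + (-2 - 696)*(-1/3753) = sqrt(72053)/(-5508) - 698*(-1/3753) = sqrt(72053)*(-1/5508) + 698/3753 = -sqrt(72053)/5508 + 698/3753 = 698/3753 - sqrt(72053)/5508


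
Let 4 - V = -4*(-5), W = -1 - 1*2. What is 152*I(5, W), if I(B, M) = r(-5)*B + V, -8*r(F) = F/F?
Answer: -2527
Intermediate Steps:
W = -3 (W = -1 - 2 = -3)
r(F) = -⅛ (r(F) = -F/(8*F) = -⅛*1 = -⅛)
V = -16 (V = 4 - (-4)*(-5) = 4 - 1*20 = 4 - 20 = -16)
I(B, M) = -16 - B/8 (I(B, M) = -B/8 - 16 = -16 - B/8)
152*I(5, W) = 152*(-16 - ⅛*5) = 152*(-16 - 5/8) = 152*(-133/8) = -2527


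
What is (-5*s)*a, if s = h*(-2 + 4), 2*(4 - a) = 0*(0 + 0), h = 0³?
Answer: 0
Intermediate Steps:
h = 0
a = 4 (a = 4 - 0*(0 + 0) = 4 - 0*0 = 4 - ½*0 = 4 + 0 = 4)
s = 0 (s = 0*(-2 + 4) = 0*2 = 0)
(-5*s)*a = -5*0*4 = 0*4 = 0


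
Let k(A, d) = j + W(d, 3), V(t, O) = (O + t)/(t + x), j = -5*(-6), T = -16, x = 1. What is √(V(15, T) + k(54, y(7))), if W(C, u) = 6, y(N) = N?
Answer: 5*√23/4 ≈ 5.9948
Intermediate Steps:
j = 30
V(t, O) = (O + t)/(1 + t) (V(t, O) = (O + t)/(t + 1) = (O + t)/(1 + t))
k(A, d) = 36 (k(A, d) = 30 + 6 = 36)
√(V(15, T) + k(54, y(7))) = √((-16 + 15)/(1 + 15) + 36) = √(-1/16 + 36) = √(575/16) = 5*√23/4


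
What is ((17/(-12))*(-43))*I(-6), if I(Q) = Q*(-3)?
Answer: 2193/2 ≈ 1096.5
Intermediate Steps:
I(Q) = -3*Q
((17/(-12))*(-43))*I(-6) = ((17/(-12))*(-43))*(-3*(-6)) = ((17*(-1/12))*(-43))*18 = -17/12*(-43)*18 = (731/12)*18 = 2193/2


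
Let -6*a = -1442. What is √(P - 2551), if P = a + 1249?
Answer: 7*I*√195/3 ≈ 32.583*I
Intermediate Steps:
a = 721/3 (a = -⅙*(-1442) = 721/3 ≈ 240.33)
P = 4468/3 (P = 721/3 + 1249 = 4468/3 ≈ 1489.3)
√(P - 2551) = √(4468/3 - 2551) = √(-3185/3) = 7*I*√195/3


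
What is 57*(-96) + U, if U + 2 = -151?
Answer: -5625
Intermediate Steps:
U = -153 (U = -2 - 151 = -153)
57*(-96) + U = 57*(-96) - 153 = -5472 - 153 = -5625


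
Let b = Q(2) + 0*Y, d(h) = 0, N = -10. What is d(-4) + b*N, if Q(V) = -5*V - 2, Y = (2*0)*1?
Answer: 120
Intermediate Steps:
Y = 0 (Y = 0*1 = 0)
Q(V) = -2 - 5*V
b = -12 (b = (-2 - 5*2) + 0*0 = (-2 - 10) + 0 = -12 + 0 = -12)
d(-4) + b*N = 0 - 12*(-10) = 0 + 120 = 120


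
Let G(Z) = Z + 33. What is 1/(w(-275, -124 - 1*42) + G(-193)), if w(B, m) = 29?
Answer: -1/131 ≈ -0.0076336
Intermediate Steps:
G(Z) = 33 + Z
1/(w(-275, -124 - 1*42) + G(-193)) = 1/(29 + (33 - 193)) = 1/(29 - 160) = 1/(-131) = -1/131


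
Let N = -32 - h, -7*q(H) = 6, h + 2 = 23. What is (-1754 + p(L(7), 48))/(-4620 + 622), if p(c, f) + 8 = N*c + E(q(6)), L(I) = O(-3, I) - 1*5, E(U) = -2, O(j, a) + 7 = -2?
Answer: 511/1999 ≈ 0.25563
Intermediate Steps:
h = 21 (h = -2 + 23 = 21)
q(H) = -6/7 (q(H) = -⅐*6 = -6/7)
O(j, a) = -9 (O(j, a) = -7 - 2 = -9)
N = -53 (N = -32 - 1*21 = -32 - 21 = -53)
L(I) = -14 (L(I) = -9 - 1*5 = -9 - 5 = -14)
p(c, f) = -10 - 53*c (p(c, f) = -8 + (-53*c - 2) = -8 + (-2 - 53*c) = -10 - 53*c)
(-1754 + p(L(7), 48))/(-4620 + 622) = (-1754 + (-10 - 53*(-14)))/(-4620 + 622) = (-1754 + (-10 + 742))/(-3998) = (-1754 + 732)*(-1/3998) = -1022*(-1/3998) = 511/1999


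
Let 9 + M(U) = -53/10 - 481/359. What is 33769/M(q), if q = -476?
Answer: -121230710/56147 ≈ -2159.2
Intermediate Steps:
M(U) = -56147/3590 (M(U) = -9 + (-53/10 - 481/359) = -9 - 23837/3590 = -56147/3590)
33769/M(q) = 33769/(-56147/3590) = 33769*(-3590/56147) = -121230710/56147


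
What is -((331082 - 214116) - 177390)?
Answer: 60424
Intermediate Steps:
-((331082 - 214116) - 177390) = -(116966 - 177390) = -1*(-60424) = 60424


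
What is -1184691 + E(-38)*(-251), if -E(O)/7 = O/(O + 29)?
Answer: -10595453/9 ≈ -1.1773e+6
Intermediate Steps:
E(O) = -7*O/(29 + O) (E(O) = -7*O/(O + 29) = -7*O/(29 + O))
-1184691 + E(-38)*(-251) = -1184691 - 7*(-38)/(29 - 38)*(-251) = -1184691 - 7*(-38)/(-9)*(-251) = -1184691 - 7*(-38)*(-1/9)*(-251) = -1184691 - 266/9*(-251) = -1184691 + 66766/9 = -10595453/9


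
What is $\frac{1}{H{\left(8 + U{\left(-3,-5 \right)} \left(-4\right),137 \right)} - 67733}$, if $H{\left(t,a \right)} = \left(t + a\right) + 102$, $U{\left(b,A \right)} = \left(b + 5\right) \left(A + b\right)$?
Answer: $- \frac{1}{67422} \approx -1.4832 \cdot 10^{-5}$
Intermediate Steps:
$U{\left(b,A \right)} = \left(5 + b\right) \left(A + b\right)$
$H{\left(t,a \right)} = 102 + a + t$ ($H{\left(t,a \right)} = \left(a + t\right) + 102 = 102 + a + t$)
$\frac{1}{H{\left(8 + U{\left(-3,-5 \right)} \left(-4\right),137 \right)} - 67733} = \frac{1}{\left(102 + 137 + \left(8 + \left(\left(-3\right)^{2} + 5 \left(-5\right) + 5 \left(-3\right) - -15\right) \left(-4\right)\right)\right) - 67733} = \frac{1}{\left(102 + 137 + \left(8 + \left(9 - 25 - 15 + 15\right) \left(-4\right)\right)\right) - 67733} = \frac{1}{\left(102 + 137 + \left(8 - -64\right)\right) - 67733} = \frac{1}{\left(102 + 137 + \left(8 + 64\right)\right) - 67733} = \frac{1}{\left(102 + 137 + 72\right) - 67733} = \frac{1}{311 - 67733} = \frac{1}{-67422} = - \frac{1}{67422}$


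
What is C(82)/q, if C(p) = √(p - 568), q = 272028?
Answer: 3*I*√6/90676 ≈ 8.1041e-5*I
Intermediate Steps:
C(p) = √(-568 + p)
C(82)/q = √(-568 + 82)/272028 = √(-486)*(1/272028) = (9*I*√6)*(1/272028) = 3*I*√6/90676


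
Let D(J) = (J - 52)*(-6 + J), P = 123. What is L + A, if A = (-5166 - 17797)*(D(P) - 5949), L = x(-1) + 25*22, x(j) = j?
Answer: -54146205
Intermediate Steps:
D(J) = (-52 + J)*(-6 + J)
L = 549 (L = -1 + 25*22 = -1 + 550 = 549)
A = -54146754 (A = (-5166 - 17797)*((312 + 123**2 - 58*123) - 5949) = -22963*((312 + 15129 - 7134) - 5949) = -22963*(8307 - 5949) = -22963*2358 = -54146754)
L + A = 549 - 54146754 = -54146205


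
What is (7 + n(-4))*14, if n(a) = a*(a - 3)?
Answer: 490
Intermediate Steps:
n(a) = a*(-3 + a)
(7 + n(-4))*14 = (7 - 4*(-3 - 4))*14 = (7 - 4*(-7))*14 = (7 + 28)*14 = 35*14 = 490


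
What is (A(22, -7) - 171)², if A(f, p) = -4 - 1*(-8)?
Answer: 27889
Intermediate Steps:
A(f, p) = 4 (A(f, p) = -4 + 8 = 4)
(A(22, -7) - 171)² = (4 - 171)² = (-167)² = 27889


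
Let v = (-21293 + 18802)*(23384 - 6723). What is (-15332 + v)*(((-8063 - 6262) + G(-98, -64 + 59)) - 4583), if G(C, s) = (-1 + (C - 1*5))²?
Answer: 335962709236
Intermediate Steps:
v = -41502551 (v = -2491*16661 = -41502551)
G(C, s) = (-6 + C)² (G(C, s) = (-1 + (C - 5))² = (-1 + (-5 + C))² = (-6 + C)²)
(-15332 + v)*(((-8063 - 6262) + G(-98, -64 + 59)) - 4583) = (-15332 - 41502551)*(((-8063 - 6262) + (-6 - 98)²) - 4583) = -41517883*((-14325 + (-104)²) - 4583) = -41517883*((-14325 + 10816) - 4583) = -41517883*(-3509 - 4583) = -41517883*(-8092) = 335962709236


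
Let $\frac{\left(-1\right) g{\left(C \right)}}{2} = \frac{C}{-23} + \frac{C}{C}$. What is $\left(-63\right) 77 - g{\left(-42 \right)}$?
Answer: $- \frac{111443}{23} \approx -4845.3$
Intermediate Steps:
$g{\left(C \right)} = -2 + \frac{2 C}{23}$ ($g{\left(C \right)} = - 2 \left(\frac{C}{-23} + \frac{C}{C}\right) = - 2 \left(C \left(- \frac{1}{23}\right) + 1\right) = - 2 \left(- \frac{C}{23} + 1\right) = - 2 \left(1 - \frac{C}{23}\right) = -2 + \frac{2 C}{23}$)
$\left(-63\right) 77 - g{\left(-42 \right)} = \left(-63\right) 77 - \left(-2 + \frac{2}{23} \left(-42\right)\right) = -4851 - \left(-2 - \frac{84}{23}\right) = -4851 - - \frac{130}{23} = -4851 + \frac{130}{23} = - \frac{111443}{23}$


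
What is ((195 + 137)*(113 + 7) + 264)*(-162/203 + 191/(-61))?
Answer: -1951260120/12383 ≈ -1.5758e+5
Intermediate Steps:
((195 + 137)*(113 + 7) + 264)*(-162/203 + 191/(-61)) = (332*120 + 264)*(-162*1/203 + 191*(-1/61)) = (39840 + 264)*(-162/203 - 191/61) = 40104*(-48655/12383) = -1951260120/12383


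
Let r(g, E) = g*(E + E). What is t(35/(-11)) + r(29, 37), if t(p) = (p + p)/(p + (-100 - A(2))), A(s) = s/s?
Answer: 1229693/573 ≈ 2146.1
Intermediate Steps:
A(s) = 1
t(p) = 2*p/(-101 + p) (t(p) = (p + p)/(p + (-100 - 1*1)) = (2*p)/(p + (-100 - 1)) = (2*p)/(p - 101) = (2*p)/(-101 + p) = 2*p/(-101 + p))
r(g, E) = 2*E*g (r(g, E) = g*(2*E) = 2*E*g)
t(35/(-11)) + r(29, 37) = 2*(35/(-11))/(-101 + 35/(-11)) + 2*37*29 = 2*(35*(-1/11))/(-101 + 35*(-1/11)) + 2146 = 2*(-35/11)/(-101 - 35/11) + 2146 = 2*(-35/11)/(-1146/11) + 2146 = 2*(-35/11)*(-11/1146) + 2146 = 35/573 + 2146 = 1229693/573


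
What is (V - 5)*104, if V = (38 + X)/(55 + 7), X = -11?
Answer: -14716/31 ≈ -474.71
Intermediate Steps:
V = 27/62 (V = (38 - 11)/(55 + 7) = 27/62 ≈ 0.43548)
(V - 5)*104 = (27/62 - 5)*104 = -283/62*104 = -14716/31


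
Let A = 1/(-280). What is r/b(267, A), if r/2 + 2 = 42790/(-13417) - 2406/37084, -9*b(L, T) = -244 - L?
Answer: -1680568533/9080397511 ≈ -0.18508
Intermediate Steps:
A = -1/280 ≈ -0.0035714
b(L, T) = 244/9 + L/9 (b(L, T) = -(-244 - L)/9 = 244/9 + L/9)
r = -1307108859/124389007 (r = -4 + 2*(42790/(-13417) - 2406/37084) = -4 + 2*(42790*(-1/13417) - 2406*1/37084) = -4 + 2*(-42790/13417 - 1203/18542) = -4 + 2*(-809552831/248778014) = -4 - 809552831/124389007 = -1307108859/124389007 ≈ -10.508)
r/b(267, A) = -1307108859/(124389007*(244/9 + (⅑)*267)) = -1307108859/(124389007*(244/9 + 89/3)) = -1307108859/(124389007*511/9) = -1307108859/124389007*9/511 = -1680568533/9080397511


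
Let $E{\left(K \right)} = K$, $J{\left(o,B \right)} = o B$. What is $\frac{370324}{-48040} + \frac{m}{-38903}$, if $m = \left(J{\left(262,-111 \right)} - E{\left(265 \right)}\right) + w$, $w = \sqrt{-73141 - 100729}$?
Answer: $- \frac{3249221173}{467225030} - \frac{i \sqrt{173870}}{38903} \approx -6.9543 - 0.010718 i$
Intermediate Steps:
$J{\left(o,B \right)} = B o$
$w = i \sqrt{173870}$ ($w = \sqrt{-173870} = i \sqrt{173870} \approx 416.98 i$)
$m = -29347 + i \sqrt{173870}$ ($m = \left(\left(-111\right) 262 - 265\right) + i \sqrt{173870} = \left(-29082 - 265\right) + i \sqrt{173870} = -29347 + i \sqrt{173870} \approx -29347.0 + 416.98 i$)
$\frac{370324}{-48040} + \frac{m}{-38903} = \frac{370324}{-48040} + \frac{-29347 + i \sqrt{173870}}{-38903} = 370324 \left(- \frac{1}{48040}\right) + \left(-29347 + i \sqrt{173870}\right) \left(- \frac{1}{38903}\right) = - \frac{92581}{12010} + \left(\frac{29347}{38903} - \frac{i \sqrt{173870}}{38903}\right) = - \frac{3249221173}{467225030} - \frac{i \sqrt{173870}}{38903}$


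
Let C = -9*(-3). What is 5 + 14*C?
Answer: 383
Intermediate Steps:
C = 27
5 + 14*C = 5 + 14*27 = 5 + 378 = 383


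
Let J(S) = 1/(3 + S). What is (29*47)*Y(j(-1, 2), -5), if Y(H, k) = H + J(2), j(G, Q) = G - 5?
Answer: -39527/5 ≈ -7905.4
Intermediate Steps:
j(G, Q) = -5 + G
Y(H, k) = ⅕ + H (Y(H, k) = H + 1/(3 + 2) = H + 1/5 = H + ⅕ = ⅕ + H)
(29*47)*Y(j(-1, 2), -5) = (29*47)*(⅕ + (-5 - 1)) = 1363*(⅕ - 6) = 1363*(-29/5) = -39527/5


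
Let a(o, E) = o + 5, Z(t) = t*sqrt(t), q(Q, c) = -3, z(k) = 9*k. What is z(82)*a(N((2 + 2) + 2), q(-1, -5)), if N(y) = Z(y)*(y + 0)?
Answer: 3690 + 26568*sqrt(6) ≈ 68768.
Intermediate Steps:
Z(t) = t**(3/2)
N(y) = y**(5/2) (N(y) = y**(3/2)*(y + 0) = y**(3/2)*y = y**(5/2))
a(o, E) = 5 + o
z(82)*a(N((2 + 2) + 2), q(-1, -5)) = (9*82)*(5 + ((2 + 2) + 2)**(5/2)) = 738*(5 + (4 + 2)**(5/2)) = 738*(5 + 6**(5/2)) = 738*(5 + 36*sqrt(6)) = 3690 + 26568*sqrt(6)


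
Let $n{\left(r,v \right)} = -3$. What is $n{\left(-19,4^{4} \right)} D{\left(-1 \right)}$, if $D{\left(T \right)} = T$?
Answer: $3$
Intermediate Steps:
$n{\left(-19,4^{4} \right)} D{\left(-1 \right)} = \left(-3\right) \left(-1\right) = 3$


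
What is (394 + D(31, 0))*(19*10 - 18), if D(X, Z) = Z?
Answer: 67768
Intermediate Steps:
(394 + D(31, 0))*(19*10 - 18) = (394 + 0)*(19*10 - 18) = 394*(190 - 18) = 394*172 = 67768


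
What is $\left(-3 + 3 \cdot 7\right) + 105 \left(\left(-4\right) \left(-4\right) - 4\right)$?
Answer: $1278$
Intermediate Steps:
$\left(-3 + 3 \cdot 7\right) + 105 \left(\left(-4\right) \left(-4\right) - 4\right) = \left(-3 + 21\right) + 105 \left(16 - 4\right) = 18 + 105 \cdot 12 = 18 + 1260 = 1278$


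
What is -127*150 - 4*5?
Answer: -19070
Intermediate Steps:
-127*150 - 4*5 = -19050 - 20 = -19070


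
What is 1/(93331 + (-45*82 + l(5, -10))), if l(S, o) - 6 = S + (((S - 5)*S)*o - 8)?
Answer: 1/89644 ≈ 1.1155e-5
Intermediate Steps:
l(S, o) = -2 + S + S*o*(-5 + S) (l(S, o) = 6 + (S + (((S - 5)*S)*o - 8)) = 6 + (S + (((-5 + S)*S)*o - 8)) = 6 + (S + ((S*(-5 + S))*o - 8)) = 6 + (S + (S*o*(-5 + S) - 8)) = 6 + (S + (-8 + S*o*(-5 + S))) = 6 + (-8 + S + S*o*(-5 + S)) = -2 + S + S*o*(-5 + S))
1/(93331 + (-45*82 + l(5, -10))) = 1/(93331 + (-45*82 + (-2 + 5 - 10*5**2 - 5*5*(-10)))) = 1/(93331 + (-3690 + (-2 + 5 - 10*25 + 250))) = 1/(93331 + (-3690 + (-2 + 5 - 250 + 250))) = 1/(93331 + (-3690 + 3)) = 1/(93331 - 3687) = 1/89644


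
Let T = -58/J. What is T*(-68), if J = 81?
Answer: 3944/81 ≈ 48.691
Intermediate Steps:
T = -58/81 ≈ -0.71605
T*(-68) = -58/81*(-68) = 3944/81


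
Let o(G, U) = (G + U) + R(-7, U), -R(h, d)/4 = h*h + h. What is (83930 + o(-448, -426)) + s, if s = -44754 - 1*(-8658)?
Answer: 46792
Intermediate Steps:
R(h, d) = -4*h - 4*h² (R(h, d) = -4*(h*h + h) = -4*(h² + h) = -4*(h + h²) = -4*h - 4*h²)
o(G, U) = -168 + G + U (o(G, U) = (G + U) - 4*(-7)*(1 - 7) = (G + U) - 4*(-7)*(-6) = (G + U) - 168 = -168 + G + U)
s = -36096 (s = -44754 + 8658 = -36096)
(83930 + o(-448, -426)) + s = (83930 + (-168 - 448 - 426)) - 36096 = (83930 - 1042) - 36096 = 82888 - 36096 = 46792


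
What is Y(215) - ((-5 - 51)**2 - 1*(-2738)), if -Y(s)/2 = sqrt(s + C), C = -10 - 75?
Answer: -5874 - 2*sqrt(130) ≈ -5896.8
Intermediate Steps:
C = -85
Y(s) = -2*sqrt(-85 + s) (Y(s) = -2*sqrt(s - 85) = -2*sqrt(-85 + s))
Y(215) - ((-5 - 51)**2 - 1*(-2738)) = -2*sqrt(-85 + 215) - ((-5 - 51)**2 - 1*(-2738)) = -2*sqrt(130) - ((-56)**2 + 2738) = -2*sqrt(130) - (3136 + 2738) = -2*sqrt(130) - 1*5874 = -2*sqrt(130) - 5874 = -5874 - 2*sqrt(130)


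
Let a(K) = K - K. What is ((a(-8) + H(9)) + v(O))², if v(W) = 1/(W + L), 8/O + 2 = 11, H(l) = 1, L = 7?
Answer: 6400/5041 ≈ 1.2696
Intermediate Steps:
O = 8/9 (O = 8/(-2 + 11) = 8/9 ≈ 0.88889)
v(W) = 1/(7 + W) (v(W) = 1/(W + 7) = 1/(7 + W))
a(K) = 0
((a(-8) + H(9)) + v(O))² = ((0 + 1) + 1/(7 + 8/9))² = (1 + 1/(71/9))² = (1 + 9/71)² = (80/71)² = 6400/5041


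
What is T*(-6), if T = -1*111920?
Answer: 671520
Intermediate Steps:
T = -111920
T*(-6) = -111920*(-6) = 671520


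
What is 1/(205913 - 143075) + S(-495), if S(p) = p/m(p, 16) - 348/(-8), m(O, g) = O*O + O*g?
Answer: 654630814/15049701 ≈ 43.498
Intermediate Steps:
m(O, g) = O**2 + O*g
S(p) = 87/2 + 1/(16 + p) (S(p) = p/((p*(p + 16))) - 348/(-8) = p/((p*(16 + p))) - 348*(-1/8) = p*(1/(p*(16 + p))) + 87/2 = 1/(16 + p) + 87/2 = 87/2 + 1/(16 + p))
1/(205913 - 143075) + S(-495) = 1/(205913 - 143075) + (1394 + 87*(-495))/(2*(16 - 495)) = 1/62838 + (1/2)*(1394 - 43065)/(-479) = 1/62838 + (1/2)*(-1/479)*(-41671) = 1/62838 + 41671/958 = 654630814/15049701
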